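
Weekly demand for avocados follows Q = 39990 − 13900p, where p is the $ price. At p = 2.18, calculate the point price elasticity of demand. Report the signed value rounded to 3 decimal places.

dQ/dp = −13900. At p = 2.18, Q = 39990 − 13900(2.18) = 9688.
Ed = (dQ/dp)·(p/Q) = −13900 × (2.18/9688) = -3.12778…

-3.128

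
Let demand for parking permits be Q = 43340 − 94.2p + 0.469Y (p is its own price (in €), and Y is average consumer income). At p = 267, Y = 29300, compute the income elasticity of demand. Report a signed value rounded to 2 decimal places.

0.43

At the given values, Q = 43340 − 94.2(267) + 0.469(29300) = 31930.3.
∂Q/∂Y = 0.469.
E = (0.469) × (29300/31930.3) = 0.4303…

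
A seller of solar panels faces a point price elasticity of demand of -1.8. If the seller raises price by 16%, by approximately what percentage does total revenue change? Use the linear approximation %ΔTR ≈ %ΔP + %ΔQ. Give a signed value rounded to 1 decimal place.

-12.8%

%ΔQ ≈ Ed × %ΔP = (-1.8) × (+16%) = -28.8000%
%ΔTR ≈ %ΔP + %ΔQ = (+16%) + (-28.8000%) = -12.8000%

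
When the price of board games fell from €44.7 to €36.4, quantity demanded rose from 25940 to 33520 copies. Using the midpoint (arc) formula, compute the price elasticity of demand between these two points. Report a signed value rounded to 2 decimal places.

-1.25

%ΔQ = (33520 − 25940) / [(25940 + 33520)/2] = 7580/29730 = 0.254961…
%ΔP = (36.4 − 44.7) / [(44.7 + 36.4)/2] = -8.3/40.55 = -0.204685…
Arc Ed = %ΔQ / %ΔP = (7580/29730) / (-8.3/40.55) = -1.2456…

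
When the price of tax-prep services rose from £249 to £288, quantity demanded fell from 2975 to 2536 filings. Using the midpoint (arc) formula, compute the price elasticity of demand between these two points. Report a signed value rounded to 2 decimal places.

%ΔQ = (2536 − 2975) / [(2975 + 2536)/2] = -439/2755.5 = -0.159317…
%ΔP = (288 − 249) / [(249 + 288)/2] = 39/268.5 = 0.145251…
Arc Ed = %ΔQ / %ΔP = (-439/2755.5) / (39/268.5) = -1.0968…

-1.10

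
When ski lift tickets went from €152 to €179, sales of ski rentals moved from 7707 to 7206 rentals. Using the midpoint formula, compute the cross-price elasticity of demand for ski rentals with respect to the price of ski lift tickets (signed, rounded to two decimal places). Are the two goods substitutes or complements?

%ΔQ_{ski rentals} = (7206 − 7707)/avg = -501/7456.5 = -0.067189…
%ΔP_{ski lift tickets} = (179 − 152)/avg = 27/165.5 = 0.163141…
E_cross = (-501/7456.5) / (27/165.5) = -0.4118…
E_cross < 0 ⇒ the goods are complements.

-0.41; complements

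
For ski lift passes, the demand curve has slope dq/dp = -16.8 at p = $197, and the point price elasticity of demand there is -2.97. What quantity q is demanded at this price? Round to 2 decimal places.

Ed = (dq/dp)·(p/q) ⇒ q = (dq/dp)·p/Ed = (-16.8)·197/(-2.97) = 1114.3434…

1114.34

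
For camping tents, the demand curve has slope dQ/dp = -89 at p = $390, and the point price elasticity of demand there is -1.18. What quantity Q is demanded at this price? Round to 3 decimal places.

29415.254

Ed = (dQ/dp)·(p/Q) ⇒ Q = (dQ/dp)·p/Ed = (-89)·390/(-1.18) = 29415.25423…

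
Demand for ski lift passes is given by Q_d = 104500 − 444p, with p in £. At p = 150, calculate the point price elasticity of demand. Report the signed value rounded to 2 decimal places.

-1.76

dQ_d/dp = −444. At p = 150, Q_d = 104500 − 444(150) = 37900.
Ed = (dQ_d/dp)·(p/Q_d) = −444 × (150/37900) = -1.7572…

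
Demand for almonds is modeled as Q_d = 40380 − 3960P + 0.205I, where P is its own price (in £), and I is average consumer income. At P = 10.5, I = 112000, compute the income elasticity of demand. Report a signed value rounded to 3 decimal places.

1.055

At the given values, Q_d = 40380 − 3960(10.5) + 0.205(112000) = 21760.
∂Q_d/∂I = 0.205.
E = (0.205) × (112000/21760) = 1.05514…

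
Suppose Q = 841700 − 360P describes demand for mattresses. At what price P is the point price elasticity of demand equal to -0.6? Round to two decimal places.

Ed = −360P/(841700 − 360P). Set this equal to -0.6:
360P = 0.6·(841700 − 360P) ⇒ 360P(1 + 0.6) = 0.6·841700
P = 0.6·841700 / (360·1.6) = 876.7708…

876.77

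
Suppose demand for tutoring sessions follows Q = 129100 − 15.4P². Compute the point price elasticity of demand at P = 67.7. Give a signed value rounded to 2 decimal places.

-2.41

dQ/dP = −2·15.4·P = -2085.16. At P = 67.7, Q = 58517.334.
Ed = (dQ/dP)·(P/Q) = (-2085.16) × (67.7/58517.334) = -2.4123…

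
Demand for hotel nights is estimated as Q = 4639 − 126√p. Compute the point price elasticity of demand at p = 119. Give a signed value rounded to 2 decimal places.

-0.21

dQ/dp = −126/(2√p) = -5.7752. At p = 119, Q = 3264.5.
Ed = (dQ/dp)·(p/Q) = (-5.7752) × (119/3264.5) = -0.2105…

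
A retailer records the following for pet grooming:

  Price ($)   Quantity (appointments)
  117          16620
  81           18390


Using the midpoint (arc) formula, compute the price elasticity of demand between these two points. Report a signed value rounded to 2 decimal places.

%ΔQ = (18390 − 16620) / [(16620 + 18390)/2] = 1770/17505 = 0.101113…
%ΔP = (81 − 117) / [(117 + 81)/2] = -36/99 = -0.363636…
Arc Ed = %ΔQ / %ΔP = (1770/17505) / (-36/99) = -0.2780…

-0.28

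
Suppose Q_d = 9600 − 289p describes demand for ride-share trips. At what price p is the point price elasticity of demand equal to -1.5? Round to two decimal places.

19.93

Ed = −289p/(9600 − 289p). Set this equal to -1.5:
289p = 1.5·(9600 − 289p) ⇒ 289p(1 + 1.5) = 1.5·9600
p = 1.5·9600 / (289·2.5) = 19.9307…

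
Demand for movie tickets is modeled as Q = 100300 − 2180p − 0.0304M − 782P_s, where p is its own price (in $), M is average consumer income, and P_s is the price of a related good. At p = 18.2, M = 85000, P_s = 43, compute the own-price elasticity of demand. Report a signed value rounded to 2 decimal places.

At the given values, Q = 100300 − 2180(18.2) − 0.0304(85000) − 782(43) = 24414.
∂Q/∂p = −2180.
E = (-2180) × (18.2/24414) = -1.6251…

-1.63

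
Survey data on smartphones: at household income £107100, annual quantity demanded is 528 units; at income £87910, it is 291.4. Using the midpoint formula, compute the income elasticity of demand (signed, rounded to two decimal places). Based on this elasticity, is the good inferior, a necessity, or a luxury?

2.93; luxury

%ΔQ = (291.4 − 528)/[( 528 + 291.4)/2] = -236.6/409.7 = -0.577495…
%ΔIncome = (87910 − 107100)/[( 107100 + 87910)/2] = -19190/97505 = -0.196810…
E_income = (-236.6/409.7) / (-19190/97505) = 2.9342…
E_income > 1 ⇒ normal good, luxury.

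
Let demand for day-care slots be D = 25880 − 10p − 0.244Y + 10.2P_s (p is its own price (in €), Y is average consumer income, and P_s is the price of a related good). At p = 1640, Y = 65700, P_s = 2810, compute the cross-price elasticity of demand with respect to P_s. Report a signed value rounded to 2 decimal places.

At the given values, D = 25880 − 10(1640) − 0.244(65700) + 10.2(2810) = 22111.2.
∂D/∂P_s = 10.2.
E = (10.2) × (2810/22111.2) = 1.2962…

1.30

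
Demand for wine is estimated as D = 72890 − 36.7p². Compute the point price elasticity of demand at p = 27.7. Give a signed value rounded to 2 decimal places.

dD/dp = −2·36.7·p = -2033.18. At p = 27.7, D = 44730.457.
Ed = (dD/dp)·(p/D) = (-2033.18) × (27.7/44730.457) = -1.2590…

-1.26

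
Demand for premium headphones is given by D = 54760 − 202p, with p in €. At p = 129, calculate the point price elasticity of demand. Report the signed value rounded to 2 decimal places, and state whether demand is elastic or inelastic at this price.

-0.91; inelastic

dD/dp = −202. At p = 129, D = 54760 − 202(129) = 28702.
Ed = (dD/dp)·(p/D) = −202 × (129/28702) = -0.9078…
|Ed| = 0.91 < 1, so demand is inelastic.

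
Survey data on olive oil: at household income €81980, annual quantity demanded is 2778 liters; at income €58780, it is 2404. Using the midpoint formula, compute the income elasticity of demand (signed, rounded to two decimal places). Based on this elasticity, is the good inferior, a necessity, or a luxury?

%ΔQ = (2404 − 2778)/[( 2778 + 2404)/2] = -374/2591 = -0.144345…
%ΔIncome = (58780 − 81980)/[( 81980 + 58780)/2] = -23200/70380 = -0.329639…
E_income = (-374/2591) / (-23200/70380) = 0.4378…
0 < E_income < 1 ⇒ normal good, necessity.

0.44; necessity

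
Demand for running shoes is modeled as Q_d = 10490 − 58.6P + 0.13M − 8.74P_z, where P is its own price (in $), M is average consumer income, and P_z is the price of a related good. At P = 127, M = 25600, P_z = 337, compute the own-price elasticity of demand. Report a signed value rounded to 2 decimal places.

-2.17

At the given values, Q_d = 10490 − 58.6(127) + 0.13(25600) − 8.74(337) = 3430.42.
∂Q_d/∂P = −58.6.
E = (-58.6) × (127/3430.42) = -2.1694…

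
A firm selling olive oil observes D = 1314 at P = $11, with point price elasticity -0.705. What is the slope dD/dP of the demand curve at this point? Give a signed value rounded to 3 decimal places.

-84.215

Ed = (dD/dP)·(P/D) ⇒ dD/dP = Ed·D/P = (-0.705)·1314/11 = -84.21545…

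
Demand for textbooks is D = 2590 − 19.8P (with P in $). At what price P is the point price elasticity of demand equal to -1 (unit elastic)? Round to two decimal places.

Ed = −19.8P/(2590 − 19.8P). Set this equal to -1:
19.8P = 1·(2590 − 19.8P) ⇒ 19.8P(1 + 1) = 1·2590
P = 1·2590 / (19.8·2) = 65.4040…

65.40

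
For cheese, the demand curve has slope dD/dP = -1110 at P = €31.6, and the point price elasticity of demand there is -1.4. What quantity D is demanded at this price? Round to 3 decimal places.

Ed = (dD/dP)·(P/D) ⇒ D = (dD/dP)·P/Ed = (-1110)·31.6/(-1.4) = 25054.28571…

25054.286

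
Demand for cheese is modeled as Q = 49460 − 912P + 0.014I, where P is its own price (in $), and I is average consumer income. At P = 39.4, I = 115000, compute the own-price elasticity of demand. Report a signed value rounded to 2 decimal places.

-2.37

At the given values, Q = 49460 − 912(39.4) + 0.014(115000) = 15137.2.
∂Q/∂P = −912.
E = (-912) × (39.4/15137.2) = -2.3738…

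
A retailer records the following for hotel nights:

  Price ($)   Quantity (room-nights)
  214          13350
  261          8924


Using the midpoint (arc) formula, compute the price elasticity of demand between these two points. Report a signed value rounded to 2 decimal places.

%ΔQ = (8924 − 13350) / [(13350 + 8924)/2] = -4426/11137 = -0.397414…
%ΔP = (261 − 214) / [(214 + 261)/2] = 47/237.5 = 0.197894…
Arc Ed = %ΔQ / %ΔP = (-4426/11137) / (47/237.5) = -2.0082…

-2.01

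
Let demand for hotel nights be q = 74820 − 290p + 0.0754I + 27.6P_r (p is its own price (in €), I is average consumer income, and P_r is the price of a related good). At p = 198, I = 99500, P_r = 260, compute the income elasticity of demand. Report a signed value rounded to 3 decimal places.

0.234

At the given values, q = 74820 − 290(198) + 0.0754(99500) + 27.6(260) = 32078.3.
∂q/∂I = 0.0754.
E = (0.0754) × (99500/32078.3) = 0.23387…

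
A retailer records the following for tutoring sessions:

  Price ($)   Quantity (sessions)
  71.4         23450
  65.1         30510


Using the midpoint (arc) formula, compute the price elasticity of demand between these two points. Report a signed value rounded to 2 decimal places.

%ΔQ = (30510 − 23450) / [(23450 + 30510)/2] = 7060/26980 = 0.261675…
%ΔP = (65.1 − 71.4) / [(71.4 + 65.1)/2] = -6.3/68.25 = -0.092307…
Arc Ed = %ΔQ / %ΔP = (7060/26980) / (-6.3/68.25) = -2.8348…

-2.83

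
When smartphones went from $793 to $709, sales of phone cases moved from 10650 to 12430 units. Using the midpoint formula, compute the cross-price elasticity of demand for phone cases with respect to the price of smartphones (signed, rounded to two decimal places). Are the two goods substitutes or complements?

%ΔQ_{phone cases} = (12430 − 10650)/avg = 1780/11540 = 0.154246…
%ΔP_{smartphones} = (709 − 793)/avg = -84/751 = -0.111850…
E_cross = (1780/11540) / (-84/751) = -1.3790…
E_cross < 0 ⇒ the goods are complements.

-1.38; complements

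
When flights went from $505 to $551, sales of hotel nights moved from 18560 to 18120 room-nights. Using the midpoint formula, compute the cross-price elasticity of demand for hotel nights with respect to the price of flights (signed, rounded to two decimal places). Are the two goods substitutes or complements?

%ΔQ_{hotel nights} = (18120 − 18560)/avg = -440/18340 = -0.023991…
%ΔP_{flights} = (551 − 505)/avg = 46/528 = 0.087121…
E_cross = (-440/18340) / (46/528) = -0.2753…
E_cross < 0 ⇒ the goods are complements.

-0.28; complements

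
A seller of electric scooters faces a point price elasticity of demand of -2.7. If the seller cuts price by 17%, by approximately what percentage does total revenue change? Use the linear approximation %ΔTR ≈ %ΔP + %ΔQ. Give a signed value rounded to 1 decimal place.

+28.9%

%ΔQ ≈ Ed × %ΔP = (-2.7) × (-17%) = +45.9000%
%ΔTR ≈ %ΔP + %ΔQ = (-17%) + (+45.9000%) = +28.9000%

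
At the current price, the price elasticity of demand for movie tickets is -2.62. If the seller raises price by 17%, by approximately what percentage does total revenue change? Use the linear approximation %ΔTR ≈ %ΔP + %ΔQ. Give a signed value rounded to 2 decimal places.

-27.54%

%ΔQ ≈ Ed × %ΔP = (-2.62) × (+17%) = -44.5400%
%ΔTR ≈ %ΔP + %ΔQ = (+17%) + (-44.5400%) = -27.5400%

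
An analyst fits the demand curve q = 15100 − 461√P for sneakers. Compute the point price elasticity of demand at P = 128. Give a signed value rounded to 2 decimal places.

-0.26

dq/dP = −461/(2√P) = -20.3735. At P = 128, q = 9884.38.
Ed = (dq/dP)·(P/q) = (-20.3735) × (128/9884.38) = -0.2638…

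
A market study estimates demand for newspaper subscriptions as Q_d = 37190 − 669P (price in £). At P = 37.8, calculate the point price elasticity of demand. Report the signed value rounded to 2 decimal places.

-2.12

dQ_d/dP = −669. At P = 37.8, Q_d = 37190 − 669(37.8) = 11901.8.
Ed = (dQ_d/dP)·(P/Q_d) = −669 × (37.8/11901.8) = -2.1247…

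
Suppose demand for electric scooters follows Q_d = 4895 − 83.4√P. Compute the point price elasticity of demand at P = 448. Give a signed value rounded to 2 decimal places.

-0.28

dQ_d/dP = −83.4/(2√P) = -1.97014. At P = 448, Q_d = 3129.75.
Ed = (dQ_d/dP)·(P/Q_d) = (-1.97014) × (448/3129.75) = -0.2820…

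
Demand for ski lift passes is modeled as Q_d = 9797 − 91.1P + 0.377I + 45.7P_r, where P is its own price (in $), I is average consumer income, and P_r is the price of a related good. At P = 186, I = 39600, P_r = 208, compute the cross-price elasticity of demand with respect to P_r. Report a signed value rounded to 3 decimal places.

At the given values, Q_d = 9797 − 91.1(186) + 0.377(39600) + 45.7(208) = 17287.2.
∂Q_d/∂P_r = 45.7.
E = (45.7) × (208/17287.2) = 0.54986…

0.550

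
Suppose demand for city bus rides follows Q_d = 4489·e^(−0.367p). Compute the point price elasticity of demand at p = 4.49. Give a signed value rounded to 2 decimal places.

-1.65

dQ_d/dp = −0.367·Q_d = -317.082. At p = 4.49, Q_d = 863.985.
Ed = (dQ_d/dp)·(p/Q_d) = (-317.082) × (4.49/863.985) = -1.6478…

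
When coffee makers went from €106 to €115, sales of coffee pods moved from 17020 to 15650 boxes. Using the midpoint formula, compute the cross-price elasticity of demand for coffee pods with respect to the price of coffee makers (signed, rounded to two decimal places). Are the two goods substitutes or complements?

-1.03; complements

%ΔQ_{coffee pods} = (15650 − 17020)/avg = -1370/16335 = -0.083868…
%ΔP_{coffee makers} = (115 − 106)/avg = 9/110.5 = 0.081447…
E_cross = (-1370/16335) / (9/110.5) = -1.0297…
E_cross < 0 ⇒ the goods are complements.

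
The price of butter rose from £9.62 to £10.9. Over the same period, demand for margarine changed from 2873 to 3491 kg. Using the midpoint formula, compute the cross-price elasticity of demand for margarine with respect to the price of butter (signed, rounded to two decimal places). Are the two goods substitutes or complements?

1.56; substitutes

%ΔQ_{margarine} = (3491 − 2873)/avg = 618/3182 = 0.194217…
%ΔP_{butter} = (10.9 − 9.62)/avg = 1.28/10.26 = 0.124756…
E_cross = (618/3182) / (1.28/10.26) = 1.5567…
E_cross > 0 ⇒ the goods are substitutes.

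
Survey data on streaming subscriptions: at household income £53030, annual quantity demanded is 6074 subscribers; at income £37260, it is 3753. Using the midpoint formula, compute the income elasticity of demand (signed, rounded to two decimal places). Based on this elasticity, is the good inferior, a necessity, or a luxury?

%ΔQ = (3753 − 6074)/[( 6074 + 3753)/2] = -2321/4913.5 = -0.472372…
%ΔIncome = (37260 − 53030)/[( 53030 + 37260)/2] = -15770/45145 = -0.349318…
E_income = (-2321/4913.5) / (-15770/45145) = 1.3522…
E_income > 1 ⇒ normal good, luxury.

1.35; luxury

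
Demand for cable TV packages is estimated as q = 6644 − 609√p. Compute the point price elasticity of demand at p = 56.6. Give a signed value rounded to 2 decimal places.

dq/dp = −609/(2√p) = -40.4743. At p = 56.6, q = 2062.31.
Ed = (dq/dp)·(p/q) = (-40.4743) × (56.6/2062.31) = -1.1108…

-1.11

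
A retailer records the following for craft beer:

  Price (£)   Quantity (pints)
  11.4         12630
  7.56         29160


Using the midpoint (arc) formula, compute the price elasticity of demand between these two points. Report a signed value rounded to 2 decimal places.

%ΔQ = (29160 − 12630) / [(12630 + 29160)/2] = 16530/20895 = 0.791098…
%ΔP = (7.56 − 11.4) / [(11.4 + 7.56)/2] = -3.84/9.48 = -0.405063…
Arc Ed = %ΔQ / %ΔP = (16530/20895) / (-3.84/9.48) = -1.9530…

-1.95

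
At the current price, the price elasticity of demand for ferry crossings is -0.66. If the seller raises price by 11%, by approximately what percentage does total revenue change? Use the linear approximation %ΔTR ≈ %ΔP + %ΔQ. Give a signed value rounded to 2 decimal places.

+3.74%

%ΔQ ≈ Ed × %ΔP = (-0.66) × (+11%) = -7.2600%
%ΔTR ≈ %ΔP + %ΔQ = (+11%) + (-7.2600%) = +3.7400%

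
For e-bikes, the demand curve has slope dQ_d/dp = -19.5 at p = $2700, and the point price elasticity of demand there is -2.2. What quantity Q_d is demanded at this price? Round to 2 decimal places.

23931.82

Ed = (dQ_d/dp)·(p/Q_d) ⇒ Q_d = (dQ_d/dp)·p/Ed = (-19.5)·2700/(-2.2) = 23931.8181…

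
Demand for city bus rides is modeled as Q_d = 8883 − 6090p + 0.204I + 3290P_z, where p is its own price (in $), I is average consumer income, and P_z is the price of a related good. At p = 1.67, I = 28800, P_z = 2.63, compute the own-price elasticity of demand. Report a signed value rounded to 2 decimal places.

At the given values, Q_d = 8883 − 6090(1.67) + 0.204(28800) + 3290(2.63) = 13240.6.
∂Q_d/∂p = −6090.
E = (-6090) × (1.67/13240.6) = -0.7681…

-0.77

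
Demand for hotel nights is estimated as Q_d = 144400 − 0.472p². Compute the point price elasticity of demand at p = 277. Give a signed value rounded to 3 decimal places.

dQ_d/dp = −2·0.472·p = -261.488. At p = 277, Q_d = 108183.912.
Ed = (dQ_d/dp)·(p/Q_d) = (-261.488) × (277/108183.912) = -0.66952…

-0.670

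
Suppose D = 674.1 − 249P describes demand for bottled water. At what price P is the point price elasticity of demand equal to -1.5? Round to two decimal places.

1.62

Ed = −249P/(674.1 − 249P). Set this equal to -1.5:
249P = 1.5·(674.1 − 249P) ⇒ 249P(1 + 1.5) = 1.5·674.1
P = 1.5·674.1 / (249·2.5) = 1.6243…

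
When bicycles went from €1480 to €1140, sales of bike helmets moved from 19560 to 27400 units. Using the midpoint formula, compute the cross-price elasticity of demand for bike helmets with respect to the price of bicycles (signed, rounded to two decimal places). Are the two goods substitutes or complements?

-1.29; complements

%ΔQ_{bike helmets} = (27400 − 19560)/avg = 7840/23480 = 0.333901…
%ΔP_{bicycles} = (1140 − 1480)/avg = -340/1310 = -0.259541…
E_cross = (7840/23480) / (-340/1310) = -1.2865…
E_cross < 0 ⇒ the goods are complements.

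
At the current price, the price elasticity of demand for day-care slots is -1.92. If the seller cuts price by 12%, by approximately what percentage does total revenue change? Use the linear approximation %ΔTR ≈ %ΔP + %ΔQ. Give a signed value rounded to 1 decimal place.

+11.0%

%ΔQ ≈ Ed × %ΔP = (-1.92) × (-12%) = +23.0400%
%ΔTR ≈ %ΔP + %ΔQ = (-12%) + (+23.0400%) = +11.0400%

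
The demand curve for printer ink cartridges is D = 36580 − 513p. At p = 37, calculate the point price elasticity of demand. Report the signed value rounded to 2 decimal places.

dD/dp = −513. At p = 37, D = 36580 − 513(37) = 17599.
Ed = (dD/dp)·(p/D) = −513 × (37/17599) = -1.0785…

-1.08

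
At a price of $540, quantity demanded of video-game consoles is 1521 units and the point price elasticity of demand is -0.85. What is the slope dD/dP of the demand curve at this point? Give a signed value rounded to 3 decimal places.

-2.394

Ed = (dD/dP)·(P/D) ⇒ dD/dP = Ed·D/P = (-0.85)·1521/540 = -2.39416…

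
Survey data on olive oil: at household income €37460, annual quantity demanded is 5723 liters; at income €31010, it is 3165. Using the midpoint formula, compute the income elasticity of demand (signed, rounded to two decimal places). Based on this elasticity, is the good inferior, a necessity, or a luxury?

3.06; luxury

%ΔQ = (3165 − 5723)/[( 5723 + 3165)/2] = -2558/4444 = -0.575607…
%ΔIncome = (31010 − 37460)/[( 37460 + 31010)/2] = -6450/34235 = -0.188403…
E_income = (-2558/4444) / (-6450/34235) = 3.0551…
E_income > 1 ⇒ normal good, luxury.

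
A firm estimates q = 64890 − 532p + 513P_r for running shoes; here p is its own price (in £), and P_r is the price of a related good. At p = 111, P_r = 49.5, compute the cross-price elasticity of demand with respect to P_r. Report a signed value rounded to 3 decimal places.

0.813

At the given values, q = 64890 − 532(111) + 513(49.5) = 31231.5.
∂q/∂P_r = 513.
E = (513) × (49.5/31231.5) = 0.81307…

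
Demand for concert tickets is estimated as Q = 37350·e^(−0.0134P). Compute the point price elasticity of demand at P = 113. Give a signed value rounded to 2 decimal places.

dQ/dP = −0.0134·Q = -110.1. At P = 113, Q = 8216.41.
Ed = (dQ/dP)·(P/Q) = (-110.1) × (113/8216.41) = -1.5142

-1.51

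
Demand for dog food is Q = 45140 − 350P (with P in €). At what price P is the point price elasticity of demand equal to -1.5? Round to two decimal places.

Ed = −350P/(45140 − 350P). Set this equal to -1.5:
350P = 1.5·(45140 − 350P) ⇒ 350P(1 + 1.5) = 1.5·45140
P = 1.5·45140 / (350·2.5) = 77.3828…

77.38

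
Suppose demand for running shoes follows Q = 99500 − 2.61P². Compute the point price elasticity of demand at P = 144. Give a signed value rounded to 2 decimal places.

-2.39

dQ/dP = −2·2.61·P = -751.68. At P = 144, Q = 45379.04.
Ed = (dQ/dP)·(P/Q) = (-751.68) × (144/45379.04) = -2.3852…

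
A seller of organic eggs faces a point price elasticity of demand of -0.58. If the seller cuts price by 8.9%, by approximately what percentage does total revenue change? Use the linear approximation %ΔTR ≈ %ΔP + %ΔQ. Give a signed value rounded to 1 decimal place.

-3.7%

%ΔQ ≈ Ed × %ΔP = (-0.58) × (-8.9%) = +5.1620%
%ΔTR ≈ %ΔP + %ΔQ = (-8.9%) + (+5.1620%) = -3.7380%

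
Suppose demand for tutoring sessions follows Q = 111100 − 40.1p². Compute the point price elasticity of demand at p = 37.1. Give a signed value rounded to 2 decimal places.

-1.97

dQ/dp = −2·40.1·p = -2975.42. At p = 37.1, Q = 55905.959.
Ed = (dQ/dp)·(p/Q) = (-2975.42) × (37.1/55905.959) = -1.9745…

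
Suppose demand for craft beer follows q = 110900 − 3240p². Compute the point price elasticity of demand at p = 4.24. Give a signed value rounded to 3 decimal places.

-2.213

dq/dp = −2·3240·p = -27475.2. At p = 4.24, q = 52652.576.
Ed = (dq/dp)·(p/q) = (-27475.2) × (4.24/52652.576) = -2.21251…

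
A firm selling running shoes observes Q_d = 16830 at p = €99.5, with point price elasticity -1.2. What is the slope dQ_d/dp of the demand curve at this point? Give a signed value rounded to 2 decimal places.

Ed = (dQ_d/dp)·(p/Q_d) ⇒ dQ_d/dp = Ed·Q_d/p = (-1.2)·16830/99.5 = -202.9748…

-202.97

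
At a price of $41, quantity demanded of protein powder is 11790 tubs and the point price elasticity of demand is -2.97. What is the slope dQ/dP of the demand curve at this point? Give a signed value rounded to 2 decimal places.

Ed = (dQ/dP)·(P/Q) ⇒ dQ/dP = Ed·Q/P = (-2.97)·11790/41 = -854.0560…

-854.06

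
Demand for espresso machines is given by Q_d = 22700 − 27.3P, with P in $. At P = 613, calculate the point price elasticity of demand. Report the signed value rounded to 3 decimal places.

dQ_d/dP = −27.3. At P = 613, Q_d = 22700 − 27.3(613) = 5965.1.
Ed = (dQ_d/dP)·(P/Q_d) = −27.3 × (613/5965.1) = -2.80546…

-2.805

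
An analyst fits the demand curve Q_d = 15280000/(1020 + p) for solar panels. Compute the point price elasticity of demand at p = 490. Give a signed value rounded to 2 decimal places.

-0.32

dQ_d/dp = −15280000/(1020 + p)² = -6.70146. At p = 490, Q_d = 10119.2.
Ed = (dQ_d/dp)·(p/Q_d) = (-6.70146) × (490/10119.2) = -0.3245…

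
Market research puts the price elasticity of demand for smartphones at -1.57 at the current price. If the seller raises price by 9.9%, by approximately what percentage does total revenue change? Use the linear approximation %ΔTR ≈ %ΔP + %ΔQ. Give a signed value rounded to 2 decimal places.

-5.64%

%ΔQ ≈ Ed × %ΔP = (-1.57) × (+9.9%) = -15.5430%
%ΔTR ≈ %ΔP + %ΔQ = (+9.9%) + (-15.5430%) = -5.6430%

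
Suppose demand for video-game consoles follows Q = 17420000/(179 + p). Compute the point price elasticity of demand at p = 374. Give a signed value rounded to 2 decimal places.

-0.68

dQ/dp = −17420000/(179 + p)² = -56.9637. At p = 374, Q = 31500.9.
Ed = (dQ/dp)·(p/Q) = (-56.9637) × (374/31500.9) = -0.6763…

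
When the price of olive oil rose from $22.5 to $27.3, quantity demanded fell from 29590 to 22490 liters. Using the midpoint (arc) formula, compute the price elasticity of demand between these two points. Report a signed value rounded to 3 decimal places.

-1.414

%ΔQ = (22490 − 29590) / [(29590 + 22490)/2] = -7100/26040 = -0.272657…
%ΔP = (27.3 − 22.5) / [(22.5 + 27.3)/2] = 4.8/24.9 = 0.192771…
Arc Ed = %ΔQ / %ΔP = (-7100/26040) / (4.8/24.9) = -1.41441…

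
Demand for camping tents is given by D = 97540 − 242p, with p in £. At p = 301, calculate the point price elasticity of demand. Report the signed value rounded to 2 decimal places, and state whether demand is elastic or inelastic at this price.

dD/dp = −242. At p = 301, D = 97540 − 242(301) = 24698.
Ed = (dD/dp)·(p/D) = −242 × (301/24698) = -2.9493…
|Ed| = 2.95 > 1, so demand is elastic.

-2.95; elastic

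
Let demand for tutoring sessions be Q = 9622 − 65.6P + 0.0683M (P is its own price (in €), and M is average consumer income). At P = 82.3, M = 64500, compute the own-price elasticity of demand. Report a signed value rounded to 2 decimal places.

At the given values, Q = 9622 − 65.6(82.3) + 0.0683(64500) = 8628.47.
∂Q/∂P = −65.6.
E = (-65.6) × (82.3/8628.47) = -0.6257…

-0.63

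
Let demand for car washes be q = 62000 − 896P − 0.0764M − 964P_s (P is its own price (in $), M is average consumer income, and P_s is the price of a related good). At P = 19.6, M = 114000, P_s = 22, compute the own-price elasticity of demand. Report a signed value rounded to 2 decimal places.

-1.21

At the given values, q = 62000 − 896(19.6) − 0.0764(114000) − 964(22) = 14520.8.
∂q/∂P = −896.
E = (-896) × (19.6/14520.8) = -1.2094…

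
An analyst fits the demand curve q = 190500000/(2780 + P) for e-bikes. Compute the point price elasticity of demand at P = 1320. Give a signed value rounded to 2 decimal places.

dq/dP = −190500000/(2780 + P)² = -11.3325. At P = 1320, q = 46463.4.
Ed = (dq/dP)·(P/q) = (-11.3325) × (1320/46463.4) = -0.3219…

-0.32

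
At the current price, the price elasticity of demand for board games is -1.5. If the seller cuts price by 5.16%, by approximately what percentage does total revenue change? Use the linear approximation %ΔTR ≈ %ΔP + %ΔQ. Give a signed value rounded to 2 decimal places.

%ΔQ ≈ Ed × %ΔP = (-1.5) × (-5.16%) = +7.7400%
%ΔTR ≈ %ΔP + %ΔQ = (-5.16%) + (+7.7400%) = +2.5800%

+2.58%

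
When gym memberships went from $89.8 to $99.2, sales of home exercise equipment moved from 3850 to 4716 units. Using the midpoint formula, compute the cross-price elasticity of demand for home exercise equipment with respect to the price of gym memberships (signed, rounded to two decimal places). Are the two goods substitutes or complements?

%ΔQ_{home exercise equipment} = (4716 − 3850)/avg = 866/4283 = 0.202194…
%ΔP_{gym memberships} = (99.2 − 89.8)/avg = 9.4/94.5 = 0.099470…
E_cross = (866/4283) / (9.4/94.5) = 2.0327…
E_cross > 0 ⇒ the goods are substitutes.

2.03; substitutes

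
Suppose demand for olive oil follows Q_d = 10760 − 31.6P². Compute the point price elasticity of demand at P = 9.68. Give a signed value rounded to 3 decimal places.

dQ_d/dP = −2·31.6·P = -611.776. At P = 9.68, Q_d = 7799.00416.
Ed = (dQ_d/dP)·(P/Q_d) = (-611.776) × (9.68/7799.00416) = -0.75932…

-0.759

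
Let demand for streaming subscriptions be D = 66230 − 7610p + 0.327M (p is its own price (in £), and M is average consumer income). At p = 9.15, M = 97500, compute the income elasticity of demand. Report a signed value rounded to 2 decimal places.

At the given values, D = 66230 − 7610(9.15) + 0.327(97500) = 28481.
∂D/∂M = 0.327.
E = (0.327) × (97500/28481) = 1.1194…

1.12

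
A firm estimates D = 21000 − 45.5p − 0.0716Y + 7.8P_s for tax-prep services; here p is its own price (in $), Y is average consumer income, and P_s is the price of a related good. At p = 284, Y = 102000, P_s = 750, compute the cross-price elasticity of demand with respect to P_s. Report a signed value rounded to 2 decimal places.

At the given values, D = 21000 − 45.5(284) − 0.0716(102000) + 7.8(750) = 6624.8.
∂D/∂P_s = 7.8.
E = (7.8) × (750/6624.8) = 0.8830…

0.88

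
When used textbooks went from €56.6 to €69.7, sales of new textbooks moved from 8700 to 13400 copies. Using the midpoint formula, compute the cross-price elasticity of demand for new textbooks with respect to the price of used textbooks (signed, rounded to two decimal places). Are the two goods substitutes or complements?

%ΔQ_{new textbooks} = (13400 − 8700)/avg = 4700/11050 = 0.425339…
%ΔP_{used textbooks} = (69.7 − 56.6)/avg = 13.1/63.15 = 0.207442…
E_cross = (4700/11050) / (13.1/63.15) = 2.0503…
E_cross > 0 ⇒ the goods are substitutes.

2.05; substitutes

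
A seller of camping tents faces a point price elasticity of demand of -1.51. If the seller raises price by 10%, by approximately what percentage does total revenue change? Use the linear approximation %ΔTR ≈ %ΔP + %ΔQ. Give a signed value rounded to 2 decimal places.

%ΔQ ≈ Ed × %ΔP = (-1.51) × (+10%) = -15.1000%
%ΔTR ≈ %ΔP + %ΔQ = (+10%) + (-15.1000%) = -5.1000%

-5.10%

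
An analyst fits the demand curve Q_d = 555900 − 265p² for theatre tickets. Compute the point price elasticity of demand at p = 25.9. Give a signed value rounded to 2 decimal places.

-0.94

dQ_d/dp = −2·265·p = -13727. At p = 25.9, Q_d = 378135.35.
Ed = (dQ_d/dp)·(p/Q_d) = (-13727) × (25.9/378135.35) = -0.9402…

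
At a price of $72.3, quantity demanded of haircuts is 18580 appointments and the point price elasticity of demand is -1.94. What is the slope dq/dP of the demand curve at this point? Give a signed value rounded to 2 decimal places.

-498.55

Ed = (dq/dP)·(P/q) ⇒ dq/dP = Ed·q/P = (-1.94)·18580/72.3 = -498.5504…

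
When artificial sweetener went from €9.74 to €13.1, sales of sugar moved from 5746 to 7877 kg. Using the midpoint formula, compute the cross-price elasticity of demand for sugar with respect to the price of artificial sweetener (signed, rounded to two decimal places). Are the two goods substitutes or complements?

%ΔQ_{sugar} = (7877 − 5746)/avg = 2131/6811.5 = 0.312853…
%ΔP_{artificial sweetener} = (13.1 − 9.74)/avg = 3.36/11.42 = 0.294220…
E_cross = (2131/6811.5) / (3.36/11.42) = 1.0633…
E_cross > 0 ⇒ the goods are substitutes.

1.06; substitutes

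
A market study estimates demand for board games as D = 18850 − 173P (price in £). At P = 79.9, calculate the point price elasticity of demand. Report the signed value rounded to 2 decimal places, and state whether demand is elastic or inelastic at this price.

dD/dP = −173. At P = 79.9, D = 18850 − 173(79.9) = 5027.3.
Ed = (dD/dP)·(P/D) = −173 × (79.9/5027.3) = -2.7495…
|Ed| = 2.75 > 1, so demand is elastic.

-2.75; elastic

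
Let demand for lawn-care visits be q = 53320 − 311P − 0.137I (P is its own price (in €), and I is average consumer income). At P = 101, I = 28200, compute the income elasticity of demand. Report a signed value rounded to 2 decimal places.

At the given values, q = 53320 − 311(101) − 0.137(28200) = 18045.6.
∂q/∂I = -0.137.
E = (-0.137) × (28200/18045.6) = -0.2140…

-0.21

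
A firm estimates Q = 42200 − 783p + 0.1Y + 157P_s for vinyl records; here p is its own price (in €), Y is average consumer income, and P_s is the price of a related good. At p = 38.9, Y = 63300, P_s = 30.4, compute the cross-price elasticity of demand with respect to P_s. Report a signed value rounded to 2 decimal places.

At the given values, Q = 42200 − 783(38.9) + 0.1(63300) + 157(30.4) = 22844.1.
∂Q/∂P_s = 157.
E = (157) × (30.4/22844.1) = 0.2089…

0.21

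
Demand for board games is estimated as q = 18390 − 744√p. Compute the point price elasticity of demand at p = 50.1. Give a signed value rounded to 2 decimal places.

-0.20

dq/dp = −744/(2√p) = -52.5562. At p = 50.1, q = 13123.9.
Ed = (dq/dp)·(p/q) = (-52.5562) × (50.1/13123.9) = -0.2006…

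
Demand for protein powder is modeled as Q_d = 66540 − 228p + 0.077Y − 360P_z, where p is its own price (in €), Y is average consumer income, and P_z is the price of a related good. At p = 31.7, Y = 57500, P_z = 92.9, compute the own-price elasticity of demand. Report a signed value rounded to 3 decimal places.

-0.239

At the given values, Q_d = 66540 − 228(31.7) + 0.077(57500) − 360(92.9) = 30295.9.
∂Q_d/∂p = −228.
E = (-228) × (31.7/30295.9) = -0.23856…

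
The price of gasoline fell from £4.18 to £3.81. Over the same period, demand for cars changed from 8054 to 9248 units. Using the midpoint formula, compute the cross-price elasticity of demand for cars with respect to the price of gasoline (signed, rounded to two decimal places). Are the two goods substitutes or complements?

-1.49; complements

%ΔQ_{cars} = (9248 − 8054)/avg = 1194/8651 = 0.138018…
%ΔP_{gasoline} = (3.81 − 4.18)/avg = -0.37/3.995 = -0.092615…
E_cross = (1194/8651) / (-0.37/3.995) = -1.4902…
E_cross < 0 ⇒ the goods are complements.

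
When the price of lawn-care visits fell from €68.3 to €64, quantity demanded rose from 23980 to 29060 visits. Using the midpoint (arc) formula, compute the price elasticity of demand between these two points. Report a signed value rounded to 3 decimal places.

-2.947

%ΔQ = (29060 − 23980) / [(23980 + 29060)/2] = 5080/26520 = 0.191553…
%ΔP = (64 − 68.3) / [(68.3 + 64)/2] = -4.3/66.15 = -0.065003…
Arc Ed = %ΔQ / %ΔP = (5080/26520) / (-4.3/66.15) = -2.94680…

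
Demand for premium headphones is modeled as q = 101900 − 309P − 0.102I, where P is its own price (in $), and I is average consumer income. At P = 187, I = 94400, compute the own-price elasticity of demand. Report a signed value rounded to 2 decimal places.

-1.68

At the given values, q = 101900 − 309(187) − 0.102(94400) = 34488.2.
∂q/∂P = −309.
E = (-309) × (187/34488.2) = -1.6754…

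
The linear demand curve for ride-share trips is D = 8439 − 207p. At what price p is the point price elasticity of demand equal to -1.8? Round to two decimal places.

26.21

Ed = −207p/(8439 − 207p). Set this equal to -1.8:
207p = 1.8·(8439 − 207p) ⇒ 207p(1 + 1.8) = 1.8·8439
p = 1.8·8439 / (207·2.8) = 26.2080…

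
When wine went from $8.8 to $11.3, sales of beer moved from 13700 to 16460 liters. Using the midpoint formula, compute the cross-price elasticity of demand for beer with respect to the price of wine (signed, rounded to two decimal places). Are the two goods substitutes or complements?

0.74; substitutes

%ΔQ_{beer} = (16460 − 13700)/avg = 2760/15080 = 0.183023…
%ΔP_{wine} = (11.3 − 8.8)/avg = 2.5/10.05 = 0.248756…
E_cross = (2760/15080) / (2.5/10.05) = 0.7357…
E_cross > 0 ⇒ the goods are substitutes.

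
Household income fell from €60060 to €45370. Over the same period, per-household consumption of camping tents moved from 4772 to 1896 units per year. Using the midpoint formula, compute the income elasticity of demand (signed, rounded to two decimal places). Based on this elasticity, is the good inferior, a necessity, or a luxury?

3.10; luxury

%ΔQ = (1896 − 4772)/[( 4772 + 1896)/2] = -2876/3334 = -0.862627…
%ΔIncome = (45370 − 60060)/[( 60060 + 45370)/2] = -14690/52715 = -0.278668…
E_income = (-2876/3334) / (-14690/52715) = 3.0955…
E_income > 1 ⇒ normal good, luxury.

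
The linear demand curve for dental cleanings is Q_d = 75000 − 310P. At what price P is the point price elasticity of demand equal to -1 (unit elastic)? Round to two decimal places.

120.97

Ed = −310P/(75000 − 310P). Set this equal to -1:
310P = 1·(75000 − 310P) ⇒ 310P(1 + 1) = 1·75000
P = 1·75000 / (310·2) = 120.9677…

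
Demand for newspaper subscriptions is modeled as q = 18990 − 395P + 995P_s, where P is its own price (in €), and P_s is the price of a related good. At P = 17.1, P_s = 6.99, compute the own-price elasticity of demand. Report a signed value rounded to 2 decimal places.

At the given values, q = 18990 − 395(17.1) + 995(6.99) = 19190.55.
∂q/∂P = −395.
E = (-395) × (17.1/19190.55) = -0.3519…

-0.35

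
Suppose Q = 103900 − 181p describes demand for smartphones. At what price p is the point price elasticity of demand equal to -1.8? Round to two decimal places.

Ed = −181p/(103900 − 181p). Set this equal to -1.8:
181p = 1.8·(103900 − 181p) ⇒ 181p(1 + 1.8) = 1.8·103900
p = 1.8·103900 / (181·2.8) = 369.0213…

369.02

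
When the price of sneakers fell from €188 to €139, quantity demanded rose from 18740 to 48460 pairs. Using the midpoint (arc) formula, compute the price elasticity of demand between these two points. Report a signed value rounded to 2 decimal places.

%ΔQ = (48460 − 18740) / [(18740 + 48460)/2] = 29720/33600 = 0.884523…
%ΔP = (139 − 188) / [(188 + 139)/2] = -49/163.5 = -0.299694…
Arc Ed = %ΔQ / %ΔP = (29720/33600) / (-49/163.5) = -2.9514…

-2.95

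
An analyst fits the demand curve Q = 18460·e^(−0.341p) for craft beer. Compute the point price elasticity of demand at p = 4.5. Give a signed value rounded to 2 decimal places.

dQ/dp = −0.341·Q = -1356.94. At p = 4.5, Q = 3979.3.
Ed = (dQ/dp)·(p/Q) = (-1356.94) × (4.5/3979.3) = -1.5345

-1.53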